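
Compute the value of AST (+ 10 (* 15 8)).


Evaluate inner: (* 15 8) = 120
Evaluate root: (+ 10 120) = 130
Result: 130


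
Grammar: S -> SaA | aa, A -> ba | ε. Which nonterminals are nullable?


A nonterminal is nullable iff some alternative derives ε (directly, or every symbol in it is nullable)
Nullable: {A}


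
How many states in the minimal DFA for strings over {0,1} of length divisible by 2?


Track length mod 2: states 0..1, accept at 0
Minimal DFA: 2 states


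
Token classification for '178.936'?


Pattern: digits with a decimal point
Type: FLOAT_LITERAL


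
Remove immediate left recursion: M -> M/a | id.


Left-recursive alternatives: M/a; non-recursive: id
Introduce M': M -> idM', M' -> /aM' | ε


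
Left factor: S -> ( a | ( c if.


Common prefix: '('
Factored: S -> ( S', S' -> a | c if


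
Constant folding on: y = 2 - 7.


2 - 7 = -5 at compile time
Optimized: y = -5


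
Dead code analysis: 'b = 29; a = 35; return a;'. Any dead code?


b is assigned but never read
Dead: 'b = 29'


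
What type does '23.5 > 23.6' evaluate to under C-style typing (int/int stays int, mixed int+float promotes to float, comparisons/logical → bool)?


Operand types: float > float
Rule: comparison yields bool
Result type: bool


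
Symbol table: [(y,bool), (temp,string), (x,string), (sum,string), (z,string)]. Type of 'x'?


Lookup 'x' → type string


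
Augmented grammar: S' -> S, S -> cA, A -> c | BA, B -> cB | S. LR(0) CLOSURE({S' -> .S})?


Start: S' -> .S
For each item with dot before a nonterminal B, add B -> .γ for every B-production
Closure: [S' -> .S, S -> .cA]


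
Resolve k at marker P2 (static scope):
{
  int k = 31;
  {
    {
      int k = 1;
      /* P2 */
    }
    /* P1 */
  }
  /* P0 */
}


k declared in the same block as P2
k = 1


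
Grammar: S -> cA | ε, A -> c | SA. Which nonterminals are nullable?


A nonterminal is nullable iff some alternative derives ε (directly, or every symbol in it is nullable)
Nullable: {S}


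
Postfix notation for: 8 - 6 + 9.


Left to right (same or higher precedence on left)
Postfix: 8 6 - 9 +


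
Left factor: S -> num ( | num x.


Common prefix: 'num'
Factored: S -> num S', S' -> ( | x


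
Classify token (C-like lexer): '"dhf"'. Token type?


Pattern: double-quoted sequence
Type: STRING_LITERAL


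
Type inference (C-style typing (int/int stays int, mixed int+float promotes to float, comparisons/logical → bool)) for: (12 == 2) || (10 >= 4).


Operand types: bool || bool
Rule: logical operators take bool operands and yield bool
Result type: bool


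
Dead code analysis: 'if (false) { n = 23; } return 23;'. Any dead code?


condition is constant false, so the whole block is unreachable
Dead: 'if (false) { n = 23; }'


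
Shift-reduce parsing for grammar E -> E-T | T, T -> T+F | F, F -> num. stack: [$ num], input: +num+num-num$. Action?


'num' on top is the handle for F -> num
Action: reduce (F -> num)


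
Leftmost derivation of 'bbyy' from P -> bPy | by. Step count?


Derivation: P => bPy => bbyy
Steps: 2


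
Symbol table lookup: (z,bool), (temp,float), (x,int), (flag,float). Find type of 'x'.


Lookup 'x' → type int


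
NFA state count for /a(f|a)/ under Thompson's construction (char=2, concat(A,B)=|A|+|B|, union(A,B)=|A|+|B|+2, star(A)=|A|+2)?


Syntax tree has 3 char leaf(s), 1 union(s), 0 star(s)
chars contribute 3×2 = 6; each union adds +2; each star adds +2
Total: 6 + 2 + 0 = 8 states


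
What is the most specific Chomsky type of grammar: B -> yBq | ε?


Single nonterminal LHS, but y^n q^n is not regular
Classification: Type 2 (Context-Free)


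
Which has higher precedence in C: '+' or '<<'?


'+' is additive (level 9); '<<' is shift (level 8)
Higher level binds tighter
'+' has higher precedence than '<<'


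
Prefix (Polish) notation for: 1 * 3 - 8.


left-to-right (same/higher precedence on left): tree is (- (* 1 3) 8)
Prefix: - * 1 3 8


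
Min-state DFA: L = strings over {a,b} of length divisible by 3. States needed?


Track length mod 3: states 0..2, accept at 0
Minimal DFA: 3 states


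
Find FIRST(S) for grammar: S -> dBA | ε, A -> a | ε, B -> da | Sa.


Per alternative of S: FIRST(dBA) = {d}; FIRST(ε) = {ε}
FIRST(S) = {d, ε}


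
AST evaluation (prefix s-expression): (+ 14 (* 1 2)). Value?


Evaluate inner: (* 1 2) = 2
Evaluate root: (+ 14 2) = 16
Result: 16


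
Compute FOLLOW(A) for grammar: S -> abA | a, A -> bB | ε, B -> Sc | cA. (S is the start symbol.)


$ ∈ FOLLOW(S). For each A -> αBβ: add FIRST(β)\{ε} to FOLLOW(B); if β nullable, add FOLLOW(A).
FOLLOW(A) = {$, c}


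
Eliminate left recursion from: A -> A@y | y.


Left-recursive alternatives: A@y; non-recursive: y
Introduce A': A -> yA', A' -> @yA' | ε


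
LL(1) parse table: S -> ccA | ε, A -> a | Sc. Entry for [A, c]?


For [A, c]: 'c' ∈ FIRST(Sc)
Entry: A -> Sc


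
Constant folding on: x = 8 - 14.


8 - 14 = -6 at compile time
Optimized: x = -6


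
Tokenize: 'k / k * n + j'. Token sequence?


Scan left to right, longest-match per lexeme
Tokens: ID(k), OP(/), ID(k), OP(*), ID(n), OP(+), ID(j)


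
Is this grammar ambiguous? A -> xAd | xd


balanced x^n…d^n: each string has a unique parse
Unambiguous


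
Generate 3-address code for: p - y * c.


Break into single-operator statements:
t1 = y * c
t2 = p - t1


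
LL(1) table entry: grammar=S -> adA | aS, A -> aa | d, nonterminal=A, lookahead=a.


For [A, a]: 'a' ∈ FIRST(aa)
Entry: A -> aa


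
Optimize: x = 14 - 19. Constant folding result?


14 - 19 = -5 at compile time
Optimized: x = -5


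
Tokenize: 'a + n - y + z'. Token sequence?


Scan left to right, longest-match per lexeme
Tokens: ID(a), OP(+), ID(n), OP(-), ID(y), OP(+), ID(z)


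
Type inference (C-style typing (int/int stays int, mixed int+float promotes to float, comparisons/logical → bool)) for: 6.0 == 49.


Operand types: float == int
Rule: comparison yields bool
Result type: bool


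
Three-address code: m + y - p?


Break into single-operator statements:
t1 = m + y
t2 = t1 - p


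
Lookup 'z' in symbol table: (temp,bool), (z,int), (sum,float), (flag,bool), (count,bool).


Lookup 'z' → type int


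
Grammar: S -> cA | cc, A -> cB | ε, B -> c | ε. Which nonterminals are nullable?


A nonterminal is nullable iff some alternative derives ε (directly, or every symbol in it is nullable)
Nullable: {A, B}


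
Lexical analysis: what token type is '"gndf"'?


Pattern: double-quoted sequence
Type: STRING_LITERAL


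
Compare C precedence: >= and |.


'>=' is relational (level 7); '|' is bitwise OR (level 3)
Higher level binds tighter
'>=' has higher precedence than '|'


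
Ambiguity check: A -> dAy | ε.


balanced d^n…y^n: each string has a unique parse
Unambiguous


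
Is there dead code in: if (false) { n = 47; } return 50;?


condition is constant false, so the whole block is unreachable
Dead: 'if (false) { n = 47; }'


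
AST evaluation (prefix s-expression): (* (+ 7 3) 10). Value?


Evaluate inner: (+ 7 3) = 10
Evaluate root: (* 10 10) = 100
Result: 100


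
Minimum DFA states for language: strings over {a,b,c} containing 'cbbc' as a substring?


KMP-style automaton: 4 progress states + 1 absorbing accept = 5
Minimal DFA: 5 states


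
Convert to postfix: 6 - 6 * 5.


* has higher precedence, evaluate 6*5 first
Postfix: 6 6 5 * -


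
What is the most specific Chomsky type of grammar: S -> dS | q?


Right-linear: every RHS is a terminal or a terminal followed by one nonterminal
Classification: Type 3 (Regular)


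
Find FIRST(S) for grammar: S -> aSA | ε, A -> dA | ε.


Per alternative of S: FIRST(aSA) = {a}; FIRST(ε) = {ε}
FIRST(S) = {a, ε}


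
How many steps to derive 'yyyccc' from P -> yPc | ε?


Derivation: P => yPc => yyPcc => yyyPccc => yyyccc
Steps: 4


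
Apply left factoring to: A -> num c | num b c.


Common prefix: 'num'
Factored: A -> num A', A' -> c | b c


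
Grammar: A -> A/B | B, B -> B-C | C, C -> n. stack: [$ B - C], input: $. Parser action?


handle 'B-C' on top
Action: reduce (B -> B-C)


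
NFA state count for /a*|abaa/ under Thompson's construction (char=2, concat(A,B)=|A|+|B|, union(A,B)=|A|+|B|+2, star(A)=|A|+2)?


Syntax tree has 5 char leaf(s), 1 union(s), 1 star(s)
chars contribute 5×2 = 10; each union adds +2; each star adds +2
Total: 10 + 2 + 2 = 14 states


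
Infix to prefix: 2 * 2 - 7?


left-to-right (same/higher precedence on left): tree is (- (* 2 2) 7)
Prefix: - * 2 2 7


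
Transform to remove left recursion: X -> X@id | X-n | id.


Left-recursive alternatives: X@id, X-n; non-recursive: id
Introduce X': X -> idX', X' -> @idX' | -nX' | ε


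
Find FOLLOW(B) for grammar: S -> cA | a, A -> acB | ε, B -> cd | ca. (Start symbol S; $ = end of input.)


$ ∈ FOLLOW(S). For each A -> αBβ: add FIRST(β)\{ε} to FOLLOW(B); if β nullable, add FOLLOW(A).
FOLLOW(B) = {$}


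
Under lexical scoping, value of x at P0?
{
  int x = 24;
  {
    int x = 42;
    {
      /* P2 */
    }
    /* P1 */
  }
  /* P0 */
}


x declared in the same block as P0
x = 24


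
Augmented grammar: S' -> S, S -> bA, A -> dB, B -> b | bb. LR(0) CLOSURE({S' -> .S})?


Start: S' -> .S
For each item with dot before a nonterminal B, add B -> .γ for every B-production
Closure: [S' -> .S, S -> .bA]


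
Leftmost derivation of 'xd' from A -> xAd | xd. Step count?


Derivation: A => xd
Steps: 1


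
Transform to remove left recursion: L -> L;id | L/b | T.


Left-recursive alternatives: L;id, L/b; non-recursive: T
Introduce L': L -> TL', L' -> ;idL' | /bL' | ε


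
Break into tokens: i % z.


Scan left to right, longest-match per lexeme
Tokens: ID(i), OP(%), ID(z)


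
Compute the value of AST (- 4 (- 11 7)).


Evaluate inner: (- 11 7) = 4
Evaluate root: (- 4 4) = 0
Result: 0


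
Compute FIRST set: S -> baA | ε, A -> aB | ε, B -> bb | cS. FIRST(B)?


Per alternative of B: FIRST(bb) = {b}; FIRST(cS) = {c}
FIRST(B) = {b, c}


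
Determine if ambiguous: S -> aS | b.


right-linear, alternatives start with distinct terminals 'a' vs 'b': unique leftmost derivation
Unambiguous


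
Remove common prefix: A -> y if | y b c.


Common prefix: 'y'
Factored: A -> y A', A' -> if | b c


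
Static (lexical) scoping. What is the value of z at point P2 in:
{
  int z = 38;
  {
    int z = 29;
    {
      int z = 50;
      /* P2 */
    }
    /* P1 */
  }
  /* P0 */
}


z declared in the same block as P2
z = 50


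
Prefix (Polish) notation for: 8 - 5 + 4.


left-to-right (same/higher precedence on left): tree is (+ (- 8 5) 4)
Prefix: + - 8 5 4


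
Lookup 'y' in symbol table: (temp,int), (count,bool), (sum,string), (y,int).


Lookup 'y' → type int


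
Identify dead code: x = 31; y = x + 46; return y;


x is read by y's definition; y is returned
No dead code


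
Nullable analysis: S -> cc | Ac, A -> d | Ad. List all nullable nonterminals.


A nonterminal is nullable iff some alternative derives ε (directly, or every symbol in it is nullable)
Nullable: {}


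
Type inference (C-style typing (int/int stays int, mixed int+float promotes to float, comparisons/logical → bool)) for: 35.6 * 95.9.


Operand types: float * float
Rule: mixed int/float promotes to float; int/int stays int
Result type: float


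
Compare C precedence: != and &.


'!=' is equality (level 6); '&' is bitwise AND (level 5)
Higher level binds tighter
'!=' has higher precedence than '&'


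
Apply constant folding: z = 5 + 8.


5 + 8 = 13 at compile time
Optimized: z = 13


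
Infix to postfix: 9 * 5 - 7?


Left to right (same or higher precedence on left)
Postfix: 9 5 * 7 -


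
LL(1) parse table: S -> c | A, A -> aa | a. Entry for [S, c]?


For [S, c]: 'c' ∈ FIRST(c)
Entry: S -> c


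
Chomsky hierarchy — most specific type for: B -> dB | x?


Right-linear: every RHS is a terminal or a terminal followed by one nonterminal
Classification: Type 3 (Regular)


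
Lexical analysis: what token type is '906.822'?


Pattern: digits with a decimal point
Type: FLOAT_LITERAL


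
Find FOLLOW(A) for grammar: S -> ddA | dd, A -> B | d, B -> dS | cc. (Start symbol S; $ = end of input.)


$ ∈ FOLLOW(S). For each A -> αBβ: add FIRST(β)\{ε} to FOLLOW(B); if β nullable, add FOLLOW(A).
FOLLOW(A) = {$}


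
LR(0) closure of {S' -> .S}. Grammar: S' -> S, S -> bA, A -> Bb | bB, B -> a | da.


Start: S' -> .S
For each item with dot before a nonterminal B, add B -> .γ for every B-production
Closure: [S' -> .S, S -> .bA]


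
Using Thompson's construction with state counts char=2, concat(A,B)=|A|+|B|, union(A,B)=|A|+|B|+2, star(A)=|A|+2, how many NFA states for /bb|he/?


Syntax tree has 4 char leaf(s), 1 union(s), 0 star(s)
chars contribute 4×2 = 8; each union adds +2; each star adds +2
Total: 8 + 2 + 0 = 10 states


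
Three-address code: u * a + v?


Break into single-operator statements:
t1 = u * a
t2 = t1 + v


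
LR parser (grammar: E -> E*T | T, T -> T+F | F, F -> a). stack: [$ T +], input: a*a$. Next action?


no handle; shift 'a'
Action: shift


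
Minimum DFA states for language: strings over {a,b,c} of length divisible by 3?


Track length mod 3: states 0..2, accept at 0
Minimal DFA: 3 states


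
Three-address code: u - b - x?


Break into single-operator statements:
t1 = u - b
t2 = t1 - x


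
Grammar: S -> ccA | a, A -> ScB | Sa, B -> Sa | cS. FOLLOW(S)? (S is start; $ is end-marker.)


$ ∈ FOLLOW(S). For each A -> αBβ: add FIRST(β)\{ε} to FOLLOW(B); if β nullable, add FOLLOW(A).
FOLLOW(S) = {$, a, c}


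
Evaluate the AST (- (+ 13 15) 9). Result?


Evaluate inner: (+ 13 15) = 28
Evaluate root: (- 28 9) = 19
Result: 19


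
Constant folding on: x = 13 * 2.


13 * 2 = 26 at compile time
Optimized: x = 26


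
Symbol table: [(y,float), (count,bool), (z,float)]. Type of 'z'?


Lookup 'z' → type float


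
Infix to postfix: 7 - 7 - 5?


Left to right (same or higher precedence on left)
Postfix: 7 7 - 5 -


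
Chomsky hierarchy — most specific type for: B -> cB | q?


Right-linear: every RHS is a terminal or a terminal followed by one nonterminal
Classification: Type 3 (Regular)


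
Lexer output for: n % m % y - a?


Scan left to right, longest-match per lexeme
Tokens: ID(n), OP(%), ID(m), OP(%), ID(y), OP(-), ID(a)


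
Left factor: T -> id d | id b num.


Common prefix: 'id'
Factored: T -> id T', T' -> d | b num


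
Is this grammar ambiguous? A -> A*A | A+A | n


'n*n+n' has two parse trees (no precedence encoded between * and +)
Ambiguous


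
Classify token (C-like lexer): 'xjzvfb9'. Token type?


Pattern: letter/underscore followed by alphanumerics, not a keyword
Type: IDENTIFIER


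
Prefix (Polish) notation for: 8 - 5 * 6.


'*' binds tighter: tree is (- 8 (* 5 6))
Prefix: - 8 * 5 6


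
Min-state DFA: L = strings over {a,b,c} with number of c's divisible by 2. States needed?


Track (count of c) mod 2: states 0..1, accept at 0
Minimal DFA: 2 states


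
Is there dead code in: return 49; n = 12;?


statement follows a return and is unreachable
Dead: 'n = 12'


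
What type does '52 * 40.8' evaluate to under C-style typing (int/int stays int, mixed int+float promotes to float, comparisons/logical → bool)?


Operand types: int * float
Rule: mixed int/float promotes to float; int/int stays int
Result type: float


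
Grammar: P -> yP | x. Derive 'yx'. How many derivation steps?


Derivation: P => yP => yx
Steps: 2


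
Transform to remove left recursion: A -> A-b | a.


Left-recursive alternatives: A-b; non-recursive: a
Introduce A': A -> aA', A' -> -bA' | ε


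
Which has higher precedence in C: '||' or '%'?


'%' is multiplicative (level 10); '||' is logical OR (level 1)
Higher level binds tighter
'%' has higher precedence than '||'


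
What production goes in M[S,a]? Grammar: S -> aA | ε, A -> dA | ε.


For [S, a]: 'a' ∈ FIRST(aA)
Entry: S -> aA


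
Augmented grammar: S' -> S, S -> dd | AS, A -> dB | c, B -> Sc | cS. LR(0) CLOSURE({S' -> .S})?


Start: S' -> .S
For each item with dot before a nonterminal B, add B -> .γ for every B-production
Closure: [S' -> .S, S -> .dd, S -> .AS, A -> .dB, A -> .c]


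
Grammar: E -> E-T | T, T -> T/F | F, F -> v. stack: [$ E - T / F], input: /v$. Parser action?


handle 'T/F' on top
Action: reduce (T -> T/F)


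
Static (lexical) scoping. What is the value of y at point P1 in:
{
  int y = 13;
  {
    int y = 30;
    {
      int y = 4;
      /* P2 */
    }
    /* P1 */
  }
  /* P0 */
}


y declared in the same block as P1
y = 30


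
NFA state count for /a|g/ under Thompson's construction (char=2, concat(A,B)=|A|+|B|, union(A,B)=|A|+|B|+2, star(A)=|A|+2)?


Syntax tree has 2 char leaf(s), 1 union(s), 0 star(s)
chars contribute 2×2 = 4; each union adds +2; each star adds +2
Total: 4 + 2 + 0 = 6 states


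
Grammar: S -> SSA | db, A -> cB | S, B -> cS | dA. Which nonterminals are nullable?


A nonterminal is nullable iff some alternative derives ε (directly, or every symbol in it is nullable)
Nullable: {}


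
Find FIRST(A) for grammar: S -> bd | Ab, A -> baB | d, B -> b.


Per alternative of A: FIRST(baB) = {b}; FIRST(d) = {d}
FIRST(A) = {b, d}


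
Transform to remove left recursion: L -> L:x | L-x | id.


Left-recursive alternatives: L:x, L-x; non-recursive: id
Introduce L': L -> idL', L' -> :xL' | -xL' | ε


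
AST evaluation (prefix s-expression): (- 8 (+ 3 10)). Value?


Evaluate inner: (+ 3 10) = 13
Evaluate root: (- 8 13) = -5
Result: -5


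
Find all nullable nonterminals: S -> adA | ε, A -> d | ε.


A nonterminal is nullable iff some alternative derives ε (directly, or every symbol in it is nullable)
Nullable: {A, S}


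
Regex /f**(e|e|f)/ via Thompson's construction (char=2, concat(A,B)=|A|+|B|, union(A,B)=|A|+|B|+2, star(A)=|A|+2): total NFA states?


Syntax tree has 4 char leaf(s), 2 union(s), 2 star(s)
chars contribute 4×2 = 8; each union adds +2; each star adds +2
Total: 8 + 4 + 4 = 16 states


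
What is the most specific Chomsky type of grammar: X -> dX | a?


Right-linear: every RHS is a terminal or a terminal followed by one nonterminal
Classification: Type 3 (Regular)


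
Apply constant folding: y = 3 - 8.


3 - 8 = -5 at compile time
Optimized: y = -5


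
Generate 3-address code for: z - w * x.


Break into single-operator statements:
t1 = w * x
t2 = z - t1


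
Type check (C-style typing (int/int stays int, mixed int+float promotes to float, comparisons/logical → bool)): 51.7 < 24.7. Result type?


Operand types: float < float
Rule: comparison yields bool
Result type: bool


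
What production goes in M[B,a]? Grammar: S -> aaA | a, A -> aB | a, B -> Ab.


For [B, a]: 'a' ∈ FIRST(Ab)
Entry: B -> Ab


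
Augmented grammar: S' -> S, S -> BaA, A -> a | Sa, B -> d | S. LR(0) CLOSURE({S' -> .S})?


Start: S' -> .S
For each item with dot before a nonterminal B, add B -> .γ for every B-production
Closure: [S' -> .S, S -> .BaA, B -> .d, B -> .S]


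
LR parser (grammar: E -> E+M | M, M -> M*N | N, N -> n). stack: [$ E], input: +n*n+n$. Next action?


shift '+' to continue E -> E+M
Action: shift


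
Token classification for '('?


Pattern: delimiter/punctuation
Type: PUNCTUATION


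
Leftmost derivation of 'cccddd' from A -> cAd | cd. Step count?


Derivation: A => cAd => ccAdd => cccddd
Steps: 3


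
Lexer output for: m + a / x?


Scan left to right, longest-match per lexeme
Tokens: ID(m), OP(+), ID(a), OP(/), ID(x)


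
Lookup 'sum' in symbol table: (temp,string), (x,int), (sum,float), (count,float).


Lookup 'sum' → type float


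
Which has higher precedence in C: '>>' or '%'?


'%' is multiplicative (level 10); '>>' is shift (level 8)
Higher level binds tighter
'%' has higher precedence than '>>'


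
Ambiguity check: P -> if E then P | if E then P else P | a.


dangling else: 'if E then if E then a else a' parses two ways
Ambiguous


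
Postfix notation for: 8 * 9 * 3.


Left to right (same or higher precedence on left)
Postfix: 8 9 * 3 *


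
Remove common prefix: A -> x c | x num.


Common prefix: 'x'
Factored: A -> x A', A' -> c | num


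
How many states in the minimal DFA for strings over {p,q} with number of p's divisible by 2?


Track (count of p) mod 2: states 0..1, accept at 0
Minimal DFA: 2 states


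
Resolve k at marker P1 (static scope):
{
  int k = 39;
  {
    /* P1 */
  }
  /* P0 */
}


P1's block does not declare k; resolves to the enclosing declaration at depth 0
k = 39


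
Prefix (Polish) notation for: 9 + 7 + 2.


left-to-right (same/higher precedence on left): tree is (+ (+ 9 7) 2)
Prefix: + + 9 7 2


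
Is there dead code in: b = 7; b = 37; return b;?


first assignment to b is overwritten before any read
Dead: 'b = 7'


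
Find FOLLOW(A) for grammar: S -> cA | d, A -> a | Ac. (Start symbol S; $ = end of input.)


$ ∈ FOLLOW(S). For each A -> αBβ: add FIRST(β)\{ε} to FOLLOW(B); if β nullable, add FOLLOW(A).
FOLLOW(A) = {$, c}


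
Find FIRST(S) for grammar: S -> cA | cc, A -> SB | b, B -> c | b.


Per alternative of S: FIRST(cA) = {c}; FIRST(cc) = {c}
FIRST(S) = {c}


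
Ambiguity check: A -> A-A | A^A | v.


'v-v^v' has two parse trees (no precedence encoded between - and ^)
Ambiguous


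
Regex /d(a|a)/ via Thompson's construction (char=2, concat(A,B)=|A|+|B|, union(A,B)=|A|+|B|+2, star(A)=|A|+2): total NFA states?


Syntax tree has 3 char leaf(s), 1 union(s), 0 star(s)
chars contribute 3×2 = 6; each union adds +2; each star adds +2
Total: 6 + 2 + 0 = 8 states


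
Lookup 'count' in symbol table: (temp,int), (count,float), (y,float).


Lookup 'count' → type float


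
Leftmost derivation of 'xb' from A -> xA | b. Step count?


Derivation: A => xA => xb
Steps: 2


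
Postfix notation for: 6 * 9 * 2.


Left to right (same or higher precedence on left)
Postfix: 6 9 * 2 *


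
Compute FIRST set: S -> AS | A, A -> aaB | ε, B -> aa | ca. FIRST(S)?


Per alternative of S: FIRST(AS) = {a, ε}; FIRST(A) = {a, ε}
FIRST(S) = {a, ε}


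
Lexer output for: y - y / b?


Scan left to right, longest-match per lexeme
Tokens: ID(y), OP(-), ID(y), OP(/), ID(b)


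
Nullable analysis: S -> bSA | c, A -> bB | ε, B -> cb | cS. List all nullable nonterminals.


A nonterminal is nullable iff some alternative derives ε (directly, or every symbol in it is nullable)
Nullable: {A}


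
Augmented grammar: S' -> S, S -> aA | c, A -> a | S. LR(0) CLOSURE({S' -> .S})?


Start: S' -> .S
For each item with dot before a nonterminal B, add B -> .γ for every B-production
Closure: [S' -> .S, S -> .aA, S -> .c]


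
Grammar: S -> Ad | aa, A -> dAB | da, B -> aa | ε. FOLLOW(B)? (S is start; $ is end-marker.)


$ ∈ FOLLOW(S). For each A -> αBβ: add FIRST(β)\{ε} to FOLLOW(B); if β nullable, add FOLLOW(A).
FOLLOW(B) = {a, d}


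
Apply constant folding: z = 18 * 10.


18 * 10 = 180 at compile time
Optimized: z = 180


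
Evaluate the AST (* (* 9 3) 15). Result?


Evaluate inner: (* 9 3) = 27
Evaluate root: (* 27 15) = 405
Result: 405


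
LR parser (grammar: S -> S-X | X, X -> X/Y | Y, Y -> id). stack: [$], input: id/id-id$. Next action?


no handle on stack; shift 'id'
Action: shift


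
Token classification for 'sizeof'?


Pattern: reserved word
Type: KEYWORD


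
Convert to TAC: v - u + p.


Break into single-operator statements:
t1 = v - u
t2 = t1 + p


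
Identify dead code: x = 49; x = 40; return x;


first assignment to x is overwritten before any read
Dead: 'x = 49'


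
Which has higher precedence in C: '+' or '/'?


'/' is multiplicative (level 10); '+' is additive (level 9)
Higher level binds tighter
'/' has higher precedence than '+'


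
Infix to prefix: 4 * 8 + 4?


left-to-right (same/higher precedence on left): tree is (+ (* 4 8) 4)
Prefix: + * 4 8 4


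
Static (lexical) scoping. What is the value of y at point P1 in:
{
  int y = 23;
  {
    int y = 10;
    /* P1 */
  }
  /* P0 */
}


y declared in the same block as P1
y = 10


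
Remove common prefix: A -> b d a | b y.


Common prefix: 'b'
Factored: A -> b A', A' -> d a | y


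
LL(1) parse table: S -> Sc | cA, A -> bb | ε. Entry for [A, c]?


For [A, c]: ε is nullable and 'c' ∈ FOLLOW(A)
Entry: A -> ε


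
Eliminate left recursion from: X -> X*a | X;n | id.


Left-recursive alternatives: X*a, X;n; non-recursive: id
Introduce X': X -> idX', X' -> *aX' | ;nX' | ε


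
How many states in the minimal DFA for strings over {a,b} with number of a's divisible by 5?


Track (count of a) mod 5: states 0..4, accept at 0
Minimal DFA: 5 states


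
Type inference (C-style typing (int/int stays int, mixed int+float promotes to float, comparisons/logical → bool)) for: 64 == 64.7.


Operand types: int == float
Rule: comparison yields bool
Result type: bool


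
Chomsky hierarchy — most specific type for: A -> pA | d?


Right-linear: every RHS is a terminal or a terminal followed by one nonterminal
Classification: Type 3 (Regular)


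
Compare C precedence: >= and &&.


'>=' is relational (level 7); '&&' is logical AND (level 2)
Higher level binds tighter
'>=' has higher precedence than '&&'


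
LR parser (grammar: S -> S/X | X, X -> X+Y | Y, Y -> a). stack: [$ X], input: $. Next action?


lookahead ∉ {+} so X won't extend; reduce S -> X
Action: reduce (S -> X)


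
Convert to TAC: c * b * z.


Break into single-operator statements:
t1 = c * b
t2 = t1 * z


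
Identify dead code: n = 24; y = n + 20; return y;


n is read by y's definition; y is returned
No dead code


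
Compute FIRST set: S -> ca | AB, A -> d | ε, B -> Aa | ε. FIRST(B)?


Per alternative of B: FIRST(Aa) = {a, d}; FIRST(ε) = {ε}
FIRST(B) = {a, d, ε}


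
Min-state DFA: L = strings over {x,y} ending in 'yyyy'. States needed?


Track the longest suffix of input matching a prefix of 'yyyy': 5 classes (prefixes of length 0..4)
Minimal DFA: 5 states


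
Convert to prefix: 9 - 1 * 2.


'*' binds tighter: tree is (- 9 (* 1 2))
Prefix: - 9 * 1 2


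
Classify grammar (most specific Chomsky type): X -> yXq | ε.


Single nonterminal LHS, but y^n q^n is not regular
Classification: Type 2 (Context-Free)


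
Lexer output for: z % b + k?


Scan left to right, longest-match per lexeme
Tokens: ID(z), OP(%), ID(b), OP(+), ID(k)


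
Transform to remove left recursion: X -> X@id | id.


Left-recursive alternatives: X@id; non-recursive: id
Introduce X': X -> idX', X' -> @idX' | ε


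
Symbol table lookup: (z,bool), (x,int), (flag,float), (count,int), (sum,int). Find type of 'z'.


Lookup 'z' → type bool


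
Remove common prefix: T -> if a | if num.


Common prefix: 'if'
Factored: T -> if T', T' -> a | num


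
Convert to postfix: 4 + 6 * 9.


* has higher precedence, evaluate 6*9 first
Postfix: 4 6 9 * +


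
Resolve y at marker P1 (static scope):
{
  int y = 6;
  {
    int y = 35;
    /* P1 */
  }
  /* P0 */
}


y declared in the same block as P1
y = 35


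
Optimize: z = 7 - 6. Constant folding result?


7 - 6 = 1 at compile time
Optimized: z = 1


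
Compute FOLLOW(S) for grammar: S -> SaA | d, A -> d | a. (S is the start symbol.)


$ ∈ FOLLOW(S). For each A -> αBβ: add FIRST(β)\{ε} to FOLLOW(B); if β nullable, add FOLLOW(A).
FOLLOW(S) = {$, a}


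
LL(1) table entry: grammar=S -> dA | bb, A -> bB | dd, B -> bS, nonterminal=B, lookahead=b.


For [B, b]: 'b' ∈ FIRST(bS)
Entry: B -> bS


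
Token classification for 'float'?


Pattern: reserved word
Type: KEYWORD


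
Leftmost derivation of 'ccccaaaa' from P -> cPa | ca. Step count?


Derivation: P => cPa => ccPaa => cccPaaa => ccccaaaa
Steps: 4


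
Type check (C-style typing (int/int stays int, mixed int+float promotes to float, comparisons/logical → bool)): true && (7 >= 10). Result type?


Operand types: bool && bool
Rule: logical operators take bool operands and yield bool
Result type: bool


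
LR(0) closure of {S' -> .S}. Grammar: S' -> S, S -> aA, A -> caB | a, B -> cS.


Start: S' -> .S
For each item with dot before a nonterminal B, add B -> .γ for every B-production
Closure: [S' -> .S, S -> .aA]


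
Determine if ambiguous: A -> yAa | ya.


balanced y^n…a^n: each string has a unique parse
Unambiguous


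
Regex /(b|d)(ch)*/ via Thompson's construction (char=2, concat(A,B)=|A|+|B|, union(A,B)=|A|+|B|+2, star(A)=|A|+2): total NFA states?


Syntax tree has 4 char leaf(s), 1 union(s), 1 star(s)
chars contribute 4×2 = 8; each union adds +2; each star adds +2
Total: 8 + 2 + 2 = 12 states


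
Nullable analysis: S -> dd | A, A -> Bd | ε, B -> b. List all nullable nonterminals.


A nonterminal is nullable iff some alternative derives ε (directly, or every symbol in it is nullable)
Nullable: {A, S}


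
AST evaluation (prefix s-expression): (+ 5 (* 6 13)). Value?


Evaluate inner: (* 6 13) = 78
Evaluate root: (+ 5 78) = 83
Result: 83


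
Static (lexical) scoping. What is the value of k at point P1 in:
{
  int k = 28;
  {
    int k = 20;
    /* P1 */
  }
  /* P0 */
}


k declared in the same block as P1
k = 20


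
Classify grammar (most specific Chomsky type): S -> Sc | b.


Left-linear: every RHS is a terminal or one nonterminal followed by a terminal
Classification: Type 3 (Regular)


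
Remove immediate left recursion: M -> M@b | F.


Left-recursive alternatives: M@b; non-recursive: F
Introduce M': M -> FM', M' -> @bM' | ε


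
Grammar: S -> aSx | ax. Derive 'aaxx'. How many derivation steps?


Derivation: S => aSx => aaxx
Steps: 2


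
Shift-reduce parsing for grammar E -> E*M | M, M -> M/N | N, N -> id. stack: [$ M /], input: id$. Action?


no handle; shift 'id'
Action: shift


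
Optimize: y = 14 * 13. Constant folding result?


14 * 13 = 182 at compile time
Optimized: y = 182


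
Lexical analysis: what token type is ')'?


Pattern: delimiter/punctuation
Type: PUNCTUATION


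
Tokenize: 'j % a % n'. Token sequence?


Scan left to right, longest-match per lexeme
Tokens: ID(j), OP(%), ID(a), OP(%), ID(n)


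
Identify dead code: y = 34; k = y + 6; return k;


y is read by k's definition; k is returned
No dead code


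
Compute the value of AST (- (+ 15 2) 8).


Evaluate inner: (+ 15 2) = 17
Evaluate root: (- 17 8) = 9
Result: 9


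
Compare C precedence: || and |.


'|' is bitwise OR (level 3); '||' is logical OR (level 1)
Higher level binds tighter
'|' has higher precedence than '||'


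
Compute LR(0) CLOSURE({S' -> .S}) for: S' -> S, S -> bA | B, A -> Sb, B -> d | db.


Start: S' -> .S
For each item with dot before a nonterminal B, add B -> .γ for every B-production
Closure: [S' -> .S, S -> .bA, S -> .B, B -> .d, B -> .db]


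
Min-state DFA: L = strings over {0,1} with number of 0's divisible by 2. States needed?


Track (count of 0) mod 2: states 0..1, accept at 0
Minimal DFA: 2 states


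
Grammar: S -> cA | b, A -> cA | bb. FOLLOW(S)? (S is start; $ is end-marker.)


$ ∈ FOLLOW(S). For each A -> αBβ: add FIRST(β)\{ε} to FOLLOW(B); if β nullable, add FOLLOW(A).
FOLLOW(S) = {$}


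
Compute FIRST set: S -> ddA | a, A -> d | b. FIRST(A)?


Per alternative of A: FIRST(d) = {d}; FIRST(b) = {b}
FIRST(A) = {b, d}


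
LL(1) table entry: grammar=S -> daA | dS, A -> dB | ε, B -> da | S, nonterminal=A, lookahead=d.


For [A, d]: 'd' ∈ FIRST(dB)
Entry: A -> dB


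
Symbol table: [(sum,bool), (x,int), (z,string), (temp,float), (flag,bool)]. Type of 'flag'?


Lookup 'flag' → type bool


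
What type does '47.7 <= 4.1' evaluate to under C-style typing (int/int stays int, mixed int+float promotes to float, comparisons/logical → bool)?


Operand types: float <= float
Rule: comparison yields bool
Result type: bool


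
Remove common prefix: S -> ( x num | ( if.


Common prefix: '('
Factored: S -> ( S', S' -> x num | if


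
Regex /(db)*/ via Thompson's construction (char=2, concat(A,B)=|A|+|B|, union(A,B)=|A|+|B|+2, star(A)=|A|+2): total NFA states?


Syntax tree has 2 char leaf(s), 0 union(s), 1 star(s)
chars contribute 2×2 = 4; each union adds +2; each star adds +2
Total: 4 + 0 + 2 = 6 states


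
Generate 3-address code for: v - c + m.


Break into single-operator statements:
t1 = v - c
t2 = t1 + m


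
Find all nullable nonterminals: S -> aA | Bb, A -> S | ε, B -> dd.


A nonterminal is nullable iff some alternative derives ε (directly, or every symbol in it is nullable)
Nullable: {A}


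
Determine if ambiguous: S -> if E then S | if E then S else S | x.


dangling else: 'if E then if E then x else x' parses two ways
Ambiguous


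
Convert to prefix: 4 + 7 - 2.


left-to-right (same/higher precedence on left): tree is (- (+ 4 7) 2)
Prefix: - + 4 7 2


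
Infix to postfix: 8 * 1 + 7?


Left to right (same or higher precedence on left)
Postfix: 8 1 * 7 +


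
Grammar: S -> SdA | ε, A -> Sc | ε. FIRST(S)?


Per alternative of S: FIRST(SdA) = {d}; FIRST(ε) = {ε}
FIRST(S) = {d, ε}


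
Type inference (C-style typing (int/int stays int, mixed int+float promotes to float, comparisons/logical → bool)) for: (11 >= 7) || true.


Operand types: bool || bool
Rule: logical operators take bool operands and yield bool
Result type: bool


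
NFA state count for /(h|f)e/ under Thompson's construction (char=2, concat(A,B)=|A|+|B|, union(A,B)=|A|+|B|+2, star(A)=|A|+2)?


Syntax tree has 3 char leaf(s), 1 union(s), 0 star(s)
chars contribute 3×2 = 6; each union adds +2; each star adds +2
Total: 6 + 2 + 0 = 8 states


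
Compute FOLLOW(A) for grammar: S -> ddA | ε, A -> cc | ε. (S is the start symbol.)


$ ∈ FOLLOW(S). For each A -> αBβ: add FIRST(β)\{ε} to FOLLOW(B); if β nullable, add FOLLOW(A).
FOLLOW(A) = {$}


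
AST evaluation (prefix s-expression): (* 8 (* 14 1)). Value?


Evaluate inner: (* 14 1) = 14
Evaluate root: (* 8 14) = 112
Result: 112


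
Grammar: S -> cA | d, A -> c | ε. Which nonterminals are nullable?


A nonterminal is nullable iff some alternative derives ε (directly, or every symbol in it is nullable)
Nullable: {A}


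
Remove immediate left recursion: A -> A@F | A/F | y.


Left-recursive alternatives: A@F, A/F; non-recursive: y
Introduce A': A -> yA', A' -> @FA' | /FA' | ε


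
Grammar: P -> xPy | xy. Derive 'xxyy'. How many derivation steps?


Derivation: P => xPy => xxyy
Steps: 2


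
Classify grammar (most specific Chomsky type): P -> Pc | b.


Left-linear: every RHS is a terminal or one nonterminal followed by a terminal
Classification: Type 3 (Regular)


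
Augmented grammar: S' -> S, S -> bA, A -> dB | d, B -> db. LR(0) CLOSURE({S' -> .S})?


Start: S' -> .S
For each item with dot before a nonterminal B, add B -> .γ for every B-production
Closure: [S' -> .S, S -> .bA]


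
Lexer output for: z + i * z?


Scan left to right, longest-match per lexeme
Tokens: ID(z), OP(+), ID(i), OP(*), ID(z)


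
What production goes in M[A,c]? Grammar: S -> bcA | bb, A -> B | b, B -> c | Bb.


For [A, c]: 'c' ∈ FIRST(B)
Entry: A -> B


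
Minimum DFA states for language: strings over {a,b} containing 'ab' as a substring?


KMP-style automaton: 2 progress states + 1 absorbing accept = 3
Minimal DFA: 3 states


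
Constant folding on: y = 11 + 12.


11 + 12 = 23 at compile time
Optimized: y = 23


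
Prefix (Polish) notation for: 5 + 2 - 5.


left-to-right (same/higher precedence on left): tree is (- (+ 5 2) 5)
Prefix: - + 5 2 5


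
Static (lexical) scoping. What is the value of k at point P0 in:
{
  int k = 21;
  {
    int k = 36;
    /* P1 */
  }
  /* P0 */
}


k declared in the same block as P0
k = 21


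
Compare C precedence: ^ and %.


'%' is multiplicative (level 10); '^' is bitwise XOR (level 4)
Higher level binds tighter
'%' has higher precedence than '^'


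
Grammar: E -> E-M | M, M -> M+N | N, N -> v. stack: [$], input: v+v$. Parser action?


no handle on stack; shift 'v'
Action: shift


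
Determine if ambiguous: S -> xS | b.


right-linear, alternatives start with distinct terminals 'x' vs 'b': unique leftmost derivation
Unambiguous


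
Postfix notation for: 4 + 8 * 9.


* has higher precedence, evaluate 8*9 first
Postfix: 4 8 9 * +


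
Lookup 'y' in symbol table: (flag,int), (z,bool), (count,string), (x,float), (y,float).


Lookup 'y' → type float


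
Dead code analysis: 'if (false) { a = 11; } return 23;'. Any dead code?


condition is constant false, so the whole block is unreachable
Dead: 'if (false) { a = 11; }'


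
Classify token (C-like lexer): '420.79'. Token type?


Pattern: digits with a decimal point
Type: FLOAT_LITERAL


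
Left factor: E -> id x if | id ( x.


Common prefix: 'id'
Factored: E -> id E', E' -> x if | ( x


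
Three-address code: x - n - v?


Break into single-operator statements:
t1 = x - n
t2 = t1 - v


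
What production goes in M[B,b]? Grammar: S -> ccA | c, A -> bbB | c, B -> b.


For [B, b]: 'b' ∈ FIRST(b)
Entry: B -> b


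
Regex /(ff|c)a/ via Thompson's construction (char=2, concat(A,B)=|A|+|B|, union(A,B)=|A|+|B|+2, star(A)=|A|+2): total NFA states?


Syntax tree has 4 char leaf(s), 1 union(s), 0 star(s)
chars contribute 4×2 = 8; each union adds +2; each star adds +2
Total: 8 + 2 + 0 = 10 states


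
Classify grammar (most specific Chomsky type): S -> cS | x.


Right-linear: every RHS is a terminal or a terminal followed by one nonterminal
Classification: Type 3 (Regular)


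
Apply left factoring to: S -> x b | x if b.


Common prefix: 'x'
Factored: S -> x S', S' -> b | if b


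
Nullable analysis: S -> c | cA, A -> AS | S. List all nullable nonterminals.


A nonterminal is nullable iff some alternative derives ε (directly, or every symbol in it is nullable)
Nullable: {}


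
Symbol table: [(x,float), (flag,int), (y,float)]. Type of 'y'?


Lookup 'y' → type float


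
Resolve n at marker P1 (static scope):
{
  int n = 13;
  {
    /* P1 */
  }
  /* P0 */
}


P1's block does not declare n; resolves to the enclosing declaration at depth 0
n = 13


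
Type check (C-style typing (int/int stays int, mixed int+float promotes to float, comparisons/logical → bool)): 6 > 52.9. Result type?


Operand types: int > float
Rule: comparison yields bool
Result type: bool


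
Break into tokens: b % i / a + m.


Scan left to right, longest-match per lexeme
Tokens: ID(b), OP(%), ID(i), OP(/), ID(a), OP(+), ID(m)


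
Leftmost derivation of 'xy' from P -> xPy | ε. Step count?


Derivation: P => xPy => xy
Steps: 2


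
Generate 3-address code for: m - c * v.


Break into single-operator statements:
t1 = c * v
t2 = m - t1
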